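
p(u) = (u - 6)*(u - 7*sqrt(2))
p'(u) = 2*u - 7*sqrt(2) - 6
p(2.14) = 29.95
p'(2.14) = -11.62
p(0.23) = 55.79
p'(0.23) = -15.44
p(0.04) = 58.76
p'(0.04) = -15.82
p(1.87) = 33.16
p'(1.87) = -12.16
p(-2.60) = 107.50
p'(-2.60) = -21.10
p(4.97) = 5.08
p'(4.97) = -5.96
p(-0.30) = 64.26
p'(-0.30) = -16.50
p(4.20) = 10.26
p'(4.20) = -7.50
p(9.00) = -2.70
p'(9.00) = 2.10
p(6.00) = 0.00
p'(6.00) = -3.90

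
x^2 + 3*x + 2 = (x + 1)*(x + 2)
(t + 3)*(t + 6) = t^2 + 9*t + 18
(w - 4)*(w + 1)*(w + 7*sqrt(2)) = w^3 - 3*w^2 + 7*sqrt(2)*w^2 - 21*sqrt(2)*w - 4*w - 28*sqrt(2)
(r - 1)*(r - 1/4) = r^2 - 5*r/4 + 1/4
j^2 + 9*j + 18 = (j + 3)*(j + 6)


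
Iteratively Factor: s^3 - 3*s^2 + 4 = (s - 2)*(s^2 - s - 2) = (s - 2)^2*(s + 1)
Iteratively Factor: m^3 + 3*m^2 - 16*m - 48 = (m - 4)*(m^2 + 7*m + 12) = (m - 4)*(m + 4)*(m + 3)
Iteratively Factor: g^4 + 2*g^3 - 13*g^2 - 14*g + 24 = (g + 4)*(g^3 - 2*g^2 - 5*g + 6) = (g + 2)*(g + 4)*(g^2 - 4*g + 3) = (g - 3)*(g + 2)*(g + 4)*(g - 1)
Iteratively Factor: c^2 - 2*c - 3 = (c - 3)*(c + 1)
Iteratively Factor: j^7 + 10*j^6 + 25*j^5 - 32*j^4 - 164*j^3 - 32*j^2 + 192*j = (j - 1)*(j^6 + 11*j^5 + 36*j^4 + 4*j^3 - 160*j^2 - 192*j) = (j - 1)*(j + 2)*(j^5 + 9*j^4 + 18*j^3 - 32*j^2 - 96*j) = (j - 1)*(j + 2)*(j + 3)*(j^4 + 6*j^3 - 32*j) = j*(j - 1)*(j + 2)*(j + 3)*(j^3 + 6*j^2 - 32) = j*(j - 2)*(j - 1)*(j + 2)*(j + 3)*(j^2 + 8*j + 16) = j*(j - 2)*(j - 1)*(j + 2)*(j + 3)*(j + 4)*(j + 4)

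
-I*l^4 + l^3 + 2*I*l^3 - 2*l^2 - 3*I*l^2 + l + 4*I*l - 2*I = (l - 1)*(l - I)*(l + 2*I)*(-I*l + I)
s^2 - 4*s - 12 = (s - 6)*(s + 2)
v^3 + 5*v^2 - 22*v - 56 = (v - 4)*(v + 2)*(v + 7)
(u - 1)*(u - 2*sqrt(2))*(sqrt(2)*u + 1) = sqrt(2)*u^3 - 3*u^2 - sqrt(2)*u^2 - 2*sqrt(2)*u + 3*u + 2*sqrt(2)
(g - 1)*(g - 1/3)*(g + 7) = g^3 + 17*g^2/3 - 9*g + 7/3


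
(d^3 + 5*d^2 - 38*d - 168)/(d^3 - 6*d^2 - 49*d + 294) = (d + 4)/(d - 7)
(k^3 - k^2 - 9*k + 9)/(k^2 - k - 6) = (k^2 + 2*k - 3)/(k + 2)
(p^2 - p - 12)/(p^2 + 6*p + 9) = (p - 4)/(p + 3)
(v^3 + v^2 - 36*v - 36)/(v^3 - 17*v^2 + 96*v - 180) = (v^2 + 7*v + 6)/(v^2 - 11*v + 30)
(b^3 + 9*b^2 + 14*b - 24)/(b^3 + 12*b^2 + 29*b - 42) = (b + 4)/(b + 7)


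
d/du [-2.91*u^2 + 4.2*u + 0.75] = 4.2 - 5.82*u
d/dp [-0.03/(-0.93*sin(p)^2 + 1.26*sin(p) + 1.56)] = (0.0378 - 0.0558*sin(p))*cos(p)/(-0.93*sin(p)^2 + 1.26*sin(p) + 1.56)^2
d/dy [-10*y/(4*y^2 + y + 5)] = 10*(4*y^2 - 5)/(16*y^4 + 8*y^3 + 41*y^2 + 10*y + 25)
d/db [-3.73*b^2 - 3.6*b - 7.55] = -7.46*b - 3.6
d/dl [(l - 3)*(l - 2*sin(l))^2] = (l - 2*sin(l))*(l + (6 - 2*l)*(2*cos(l) - 1) - 2*sin(l))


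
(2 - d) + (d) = 2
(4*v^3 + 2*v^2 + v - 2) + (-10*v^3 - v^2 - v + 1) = -6*v^3 + v^2 - 1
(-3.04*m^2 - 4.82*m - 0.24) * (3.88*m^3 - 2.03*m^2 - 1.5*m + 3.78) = -11.7952*m^5 - 12.5304*m^4 + 13.4134*m^3 - 3.774*m^2 - 17.8596*m - 0.9072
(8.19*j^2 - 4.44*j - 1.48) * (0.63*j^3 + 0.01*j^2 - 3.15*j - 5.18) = 5.1597*j^5 - 2.7153*j^4 - 26.7753*j^3 - 28.453*j^2 + 27.6612*j + 7.6664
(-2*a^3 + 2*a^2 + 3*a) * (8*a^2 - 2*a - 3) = -16*a^5 + 20*a^4 + 26*a^3 - 12*a^2 - 9*a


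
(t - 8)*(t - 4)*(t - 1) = t^3 - 13*t^2 + 44*t - 32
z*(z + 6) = z^2 + 6*z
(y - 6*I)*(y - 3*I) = y^2 - 9*I*y - 18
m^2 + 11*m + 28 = (m + 4)*(m + 7)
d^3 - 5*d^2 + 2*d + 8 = (d - 4)*(d - 2)*(d + 1)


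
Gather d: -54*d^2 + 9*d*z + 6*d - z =-54*d^2 + d*(9*z + 6) - z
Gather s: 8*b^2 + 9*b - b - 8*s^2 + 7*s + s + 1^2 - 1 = 8*b^2 + 8*b - 8*s^2 + 8*s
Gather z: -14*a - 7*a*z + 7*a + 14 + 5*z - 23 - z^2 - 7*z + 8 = -7*a - z^2 + z*(-7*a - 2) - 1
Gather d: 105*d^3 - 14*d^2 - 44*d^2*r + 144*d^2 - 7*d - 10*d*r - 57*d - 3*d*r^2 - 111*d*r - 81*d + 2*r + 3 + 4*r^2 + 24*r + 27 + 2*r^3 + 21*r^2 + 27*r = 105*d^3 + d^2*(130 - 44*r) + d*(-3*r^2 - 121*r - 145) + 2*r^3 + 25*r^2 + 53*r + 30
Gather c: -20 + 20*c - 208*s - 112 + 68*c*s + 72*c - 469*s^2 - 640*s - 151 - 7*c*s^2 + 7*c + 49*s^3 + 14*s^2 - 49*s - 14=c*(-7*s^2 + 68*s + 99) + 49*s^3 - 455*s^2 - 897*s - 297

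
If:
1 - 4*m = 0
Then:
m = 1/4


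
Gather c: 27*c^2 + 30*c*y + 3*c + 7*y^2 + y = 27*c^2 + c*(30*y + 3) + 7*y^2 + y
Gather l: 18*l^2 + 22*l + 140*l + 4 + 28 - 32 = 18*l^2 + 162*l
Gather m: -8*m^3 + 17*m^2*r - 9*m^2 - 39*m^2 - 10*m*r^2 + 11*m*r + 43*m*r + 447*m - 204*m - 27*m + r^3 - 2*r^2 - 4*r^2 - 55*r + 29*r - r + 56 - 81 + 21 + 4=-8*m^3 + m^2*(17*r - 48) + m*(-10*r^2 + 54*r + 216) + r^3 - 6*r^2 - 27*r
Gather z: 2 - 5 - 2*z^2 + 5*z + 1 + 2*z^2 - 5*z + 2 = 0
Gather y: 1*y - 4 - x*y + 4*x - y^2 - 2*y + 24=4*x - y^2 + y*(-x - 1) + 20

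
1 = 1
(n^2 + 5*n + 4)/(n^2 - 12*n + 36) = (n^2 + 5*n + 4)/(n^2 - 12*n + 36)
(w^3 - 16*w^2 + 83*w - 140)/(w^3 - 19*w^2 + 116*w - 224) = (w - 5)/(w - 8)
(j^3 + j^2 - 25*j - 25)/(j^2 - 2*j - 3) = (j^2 - 25)/(j - 3)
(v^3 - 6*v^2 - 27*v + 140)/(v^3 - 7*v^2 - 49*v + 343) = (v^2 + v - 20)/(v^2 - 49)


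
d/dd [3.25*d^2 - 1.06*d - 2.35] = 6.5*d - 1.06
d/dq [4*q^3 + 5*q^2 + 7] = 2*q*(6*q + 5)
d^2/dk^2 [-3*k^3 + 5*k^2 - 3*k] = 10 - 18*k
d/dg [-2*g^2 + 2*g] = 2 - 4*g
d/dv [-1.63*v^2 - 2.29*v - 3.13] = -3.26*v - 2.29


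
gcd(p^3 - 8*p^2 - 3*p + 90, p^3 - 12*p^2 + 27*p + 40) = p - 5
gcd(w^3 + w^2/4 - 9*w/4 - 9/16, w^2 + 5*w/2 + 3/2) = w + 3/2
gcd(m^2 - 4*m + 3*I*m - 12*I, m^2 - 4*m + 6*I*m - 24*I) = m - 4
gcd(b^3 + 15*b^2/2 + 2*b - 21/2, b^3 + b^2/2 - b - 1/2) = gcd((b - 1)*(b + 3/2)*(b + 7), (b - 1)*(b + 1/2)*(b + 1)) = b - 1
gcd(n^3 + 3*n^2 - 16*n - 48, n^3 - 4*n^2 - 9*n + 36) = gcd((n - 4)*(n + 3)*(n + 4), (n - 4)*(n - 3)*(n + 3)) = n^2 - n - 12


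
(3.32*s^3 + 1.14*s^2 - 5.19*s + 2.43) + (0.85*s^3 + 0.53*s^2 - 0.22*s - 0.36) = 4.17*s^3 + 1.67*s^2 - 5.41*s + 2.07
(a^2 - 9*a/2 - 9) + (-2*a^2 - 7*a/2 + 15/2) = -a^2 - 8*a - 3/2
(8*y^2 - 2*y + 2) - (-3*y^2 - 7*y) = 11*y^2 + 5*y + 2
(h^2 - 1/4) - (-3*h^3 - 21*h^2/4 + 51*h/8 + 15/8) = 3*h^3 + 25*h^2/4 - 51*h/8 - 17/8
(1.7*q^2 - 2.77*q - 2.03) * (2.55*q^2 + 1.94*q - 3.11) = 4.335*q^4 - 3.7655*q^3 - 15.8373*q^2 + 4.6765*q + 6.3133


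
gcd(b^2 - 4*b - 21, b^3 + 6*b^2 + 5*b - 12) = b + 3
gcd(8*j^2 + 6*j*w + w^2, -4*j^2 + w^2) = 2*j + w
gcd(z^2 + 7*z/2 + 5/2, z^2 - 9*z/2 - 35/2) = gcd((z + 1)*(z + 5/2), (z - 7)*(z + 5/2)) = z + 5/2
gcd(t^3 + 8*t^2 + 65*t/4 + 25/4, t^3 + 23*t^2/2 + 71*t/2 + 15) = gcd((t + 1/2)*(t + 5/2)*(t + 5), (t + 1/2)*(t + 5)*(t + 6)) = t^2 + 11*t/2 + 5/2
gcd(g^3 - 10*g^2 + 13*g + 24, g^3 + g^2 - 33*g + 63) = g - 3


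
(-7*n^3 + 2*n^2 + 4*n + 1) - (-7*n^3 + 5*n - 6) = 2*n^2 - n + 7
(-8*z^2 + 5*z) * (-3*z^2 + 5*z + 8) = 24*z^4 - 55*z^3 - 39*z^2 + 40*z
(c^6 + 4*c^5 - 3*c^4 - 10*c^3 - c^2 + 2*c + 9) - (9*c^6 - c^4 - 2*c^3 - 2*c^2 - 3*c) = -8*c^6 + 4*c^5 - 2*c^4 - 8*c^3 + c^2 + 5*c + 9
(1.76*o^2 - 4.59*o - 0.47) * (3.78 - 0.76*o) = -1.3376*o^3 + 10.1412*o^2 - 16.993*o - 1.7766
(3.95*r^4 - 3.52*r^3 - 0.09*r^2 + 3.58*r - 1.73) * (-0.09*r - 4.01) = -0.3555*r^5 - 15.5227*r^4 + 14.1233*r^3 + 0.0387*r^2 - 14.2001*r + 6.9373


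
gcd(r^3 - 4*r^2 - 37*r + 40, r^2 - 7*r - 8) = r - 8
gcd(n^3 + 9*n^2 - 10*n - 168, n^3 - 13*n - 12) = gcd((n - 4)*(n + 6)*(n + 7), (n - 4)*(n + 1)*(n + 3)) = n - 4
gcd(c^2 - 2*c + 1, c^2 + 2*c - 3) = c - 1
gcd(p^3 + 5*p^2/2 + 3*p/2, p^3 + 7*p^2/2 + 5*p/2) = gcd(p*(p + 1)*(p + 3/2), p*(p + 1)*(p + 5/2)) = p^2 + p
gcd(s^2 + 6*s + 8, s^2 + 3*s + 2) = s + 2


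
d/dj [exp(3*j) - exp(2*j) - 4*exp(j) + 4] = (3*exp(2*j) - 2*exp(j) - 4)*exp(j)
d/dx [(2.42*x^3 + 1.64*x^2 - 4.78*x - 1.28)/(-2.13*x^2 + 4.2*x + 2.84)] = (-5.1546*x^4 + 20.328*x^3 + 17.325*x^2 + 3.8624*x - 8.1992)/(4.5369*x^4 - 17.892*x^3 + 5.5416*x^2 + 23.856*x + 8.0656)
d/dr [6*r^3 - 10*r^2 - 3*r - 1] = 18*r^2 - 20*r - 3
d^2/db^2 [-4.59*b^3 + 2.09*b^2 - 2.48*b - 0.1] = 4.18 - 27.54*b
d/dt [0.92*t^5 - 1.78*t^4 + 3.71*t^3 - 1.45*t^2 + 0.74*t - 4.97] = 4.6*t^4 - 7.12*t^3 + 11.13*t^2 - 2.9*t + 0.74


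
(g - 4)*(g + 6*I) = g^2 - 4*g + 6*I*g - 24*I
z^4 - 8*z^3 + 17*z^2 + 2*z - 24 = (z - 4)*(z - 3)*(z - 2)*(z + 1)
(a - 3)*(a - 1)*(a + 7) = a^3 + 3*a^2 - 25*a + 21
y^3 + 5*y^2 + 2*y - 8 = (y - 1)*(y + 2)*(y + 4)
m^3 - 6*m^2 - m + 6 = (m - 6)*(m - 1)*(m + 1)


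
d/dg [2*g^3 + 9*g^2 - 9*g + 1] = 6*g^2 + 18*g - 9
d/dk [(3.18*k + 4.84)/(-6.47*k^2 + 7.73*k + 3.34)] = (20.5746*k^2 + 62.6296*k - 26.792)/(41.8609*k^4 - 100.0262*k^3 + 16.5333*k^2 + 51.6364*k + 11.1556)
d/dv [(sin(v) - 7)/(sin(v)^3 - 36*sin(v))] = (-2*sin(v) + 21 - 252/sin(v)^2)*cos(v)/((sin(v) - 6)^2*(sin(v) + 6)^2)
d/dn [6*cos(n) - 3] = -6*sin(n)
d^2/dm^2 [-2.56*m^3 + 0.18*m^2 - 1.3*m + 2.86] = 0.36 - 15.36*m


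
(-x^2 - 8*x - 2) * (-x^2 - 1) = x^4 + 8*x^3 + 3*x^2 + 8*x + 2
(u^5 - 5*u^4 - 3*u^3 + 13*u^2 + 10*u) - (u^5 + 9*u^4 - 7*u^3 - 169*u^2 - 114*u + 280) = -14*u^4 + 4*u^3 + 182*u^2 + 124*u - 280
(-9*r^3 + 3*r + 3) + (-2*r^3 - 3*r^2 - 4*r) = -11*r^3 - 3*r^2 - r + 3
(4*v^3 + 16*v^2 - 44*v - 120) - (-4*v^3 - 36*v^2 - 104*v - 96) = 8*v^3 + 52*v^2 + 60*v - 24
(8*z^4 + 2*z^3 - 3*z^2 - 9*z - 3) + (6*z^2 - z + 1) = 8*z^4 + 2*z^3 + 3*z^2 - 10*z - 2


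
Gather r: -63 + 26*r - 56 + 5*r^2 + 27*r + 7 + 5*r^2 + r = 10*r^2 + 54*r - 112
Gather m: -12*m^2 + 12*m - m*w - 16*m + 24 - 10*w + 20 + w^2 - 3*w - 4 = -12*m^2 + m*(-w - 4) + w^2 - 13*w + 40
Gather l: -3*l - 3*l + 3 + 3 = 6 - 6*l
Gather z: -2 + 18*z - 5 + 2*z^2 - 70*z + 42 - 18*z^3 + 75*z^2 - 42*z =-18*z^3 + 77*z^2 - 94*z + 35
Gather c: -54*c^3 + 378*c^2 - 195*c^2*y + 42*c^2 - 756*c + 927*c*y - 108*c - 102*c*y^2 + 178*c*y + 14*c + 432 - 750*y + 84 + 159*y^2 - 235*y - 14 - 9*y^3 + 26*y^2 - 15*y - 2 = -54*c^3 + c^2*(420 - 195*y) + c*(-102*y^2 + 1105*y - 850) - 9*y^3 + 185*y^2 - 1000*y + 500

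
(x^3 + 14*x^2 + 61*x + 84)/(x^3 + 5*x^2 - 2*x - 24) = (x + 7)/(x - 2)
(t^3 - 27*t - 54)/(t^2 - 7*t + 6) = (t^2 + 6*t + 9)/(t - 1)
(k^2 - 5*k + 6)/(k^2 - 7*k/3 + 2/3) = 3*(k - 3)/(3*k - 1)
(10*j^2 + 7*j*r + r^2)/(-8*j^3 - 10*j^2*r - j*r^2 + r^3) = (5*j + r)/(-4*j^2 - 3*j*r + r^2)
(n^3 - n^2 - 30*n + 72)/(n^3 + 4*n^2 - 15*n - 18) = (n - 4)/(n + 1)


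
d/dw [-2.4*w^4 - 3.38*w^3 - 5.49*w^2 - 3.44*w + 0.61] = -9.6*w^3 - 10.14*w^2 - 10.98*w - 3.44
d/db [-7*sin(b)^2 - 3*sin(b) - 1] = -(14*sin(b) + 3)*cos(b)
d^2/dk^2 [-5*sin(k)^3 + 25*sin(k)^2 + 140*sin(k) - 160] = 45*sin(k)^3 - 100*sin(k)^2 - 170*sin(k) + 50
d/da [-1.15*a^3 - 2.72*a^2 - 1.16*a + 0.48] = -3.45*a^2 - 5.44*a - 1.16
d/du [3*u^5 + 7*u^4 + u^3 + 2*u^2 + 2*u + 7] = 15*u^4 + 28*u^3 + 3*u^2 + 4*u + 2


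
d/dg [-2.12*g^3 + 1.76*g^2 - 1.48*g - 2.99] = -6.36*g^2 + 3.52*g - 1.48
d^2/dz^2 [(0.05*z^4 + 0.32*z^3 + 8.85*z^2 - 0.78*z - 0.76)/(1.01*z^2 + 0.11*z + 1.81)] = (0.10201*z^6 + 0.033329999999999*z^5 + 0.552059999999997*z^4 - 4.560786*z^3 - 99.375834*z^2 + 14.339004*z + 61.057886)/(1.030301*z^6 + 0.336633*z^5 + 5.575806*z^4 + 1.207877*z^3 + 9.992286*z^2 + 1.081113*z + 5.929741)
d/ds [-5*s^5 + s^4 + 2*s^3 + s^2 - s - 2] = -25*s^4 + 4*s^3 + 6*s^2 + 2*s - 1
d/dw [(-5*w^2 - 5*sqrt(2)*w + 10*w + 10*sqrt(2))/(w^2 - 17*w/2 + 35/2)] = 10*(2*sqrt(2)*w^2 + 13*w^2 - 70*w - 8*sqrt(2)*w - sqrt(2) + 70)/(4*w^4 - 68*w^3 + 429*w^2 - 1190*w + 1225)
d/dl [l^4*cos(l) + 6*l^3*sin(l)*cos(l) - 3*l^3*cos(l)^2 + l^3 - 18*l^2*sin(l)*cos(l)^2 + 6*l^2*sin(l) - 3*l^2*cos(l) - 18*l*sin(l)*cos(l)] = -l^4*sin(l) + 3*l^3*sin(2*l) + 4*l^3*cos(l) + 6*l^3*cos(2*l) + 3*l^2*sin(l) + 9*l^2*sin(2*l) + 3*l^2*cos(l)/2 - 9*l^2*cos(2*l)/2 - 27*l^2*cos(3*l)/2 - 3*l^2/2 + 3*l*sin(l) - 9*l*sin(3*l) - 6*l*cos(l) - 18*l*cos(2*l) - 9*sin(2*l)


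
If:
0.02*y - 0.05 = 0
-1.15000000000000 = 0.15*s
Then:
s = -7.67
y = 2.50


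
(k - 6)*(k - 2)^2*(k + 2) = k^4 - 8*k^3 + 8*k^2 + 32*k - 48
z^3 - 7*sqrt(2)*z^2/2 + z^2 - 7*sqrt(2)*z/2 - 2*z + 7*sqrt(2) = (z - 1)*(z + 2)*(z - 7*sqrt(2)/2)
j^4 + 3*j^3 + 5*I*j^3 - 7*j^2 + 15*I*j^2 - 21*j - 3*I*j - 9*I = (j + 3)*(j + I)^2*(j + 3*I)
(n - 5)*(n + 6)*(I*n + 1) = I*n^3 + n^2 + I*n^2 + n - 30*I*n - 30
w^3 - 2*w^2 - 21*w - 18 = (w - 6)*(w + 1)*(w + 3)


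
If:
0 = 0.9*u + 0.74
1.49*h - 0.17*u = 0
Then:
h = -0.09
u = -0.82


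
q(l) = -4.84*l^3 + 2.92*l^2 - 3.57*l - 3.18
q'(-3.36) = -187.12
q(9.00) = -3327.15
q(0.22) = -3.88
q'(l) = -14.52*l^2 + 5.84*l - 3.57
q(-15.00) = 17042.37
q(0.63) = -5.48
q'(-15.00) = -3358.17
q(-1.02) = 8.64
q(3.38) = -168.78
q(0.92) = -7.76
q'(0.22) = -2.99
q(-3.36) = 225.38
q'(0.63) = -5.65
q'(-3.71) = -225.09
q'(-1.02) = -24.63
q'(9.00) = -1127.13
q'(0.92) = -10.49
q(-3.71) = 297.41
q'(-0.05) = -3.90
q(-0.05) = -2.99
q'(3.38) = -149.71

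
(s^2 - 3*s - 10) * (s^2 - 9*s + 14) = s^4 - 12*s^3 + 31*s^2 + 48*s - 140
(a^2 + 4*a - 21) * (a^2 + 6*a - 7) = a^4 + 10*a^3 - 4*a^2 - 154*a + 147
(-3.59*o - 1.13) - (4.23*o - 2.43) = 1.3 - 7.82*o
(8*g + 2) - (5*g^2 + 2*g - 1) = -5*g^2 + 6*g + 3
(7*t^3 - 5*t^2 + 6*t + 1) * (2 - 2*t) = -14*t^4 + 24*t^3 - 22*t^2 + 10*t + 2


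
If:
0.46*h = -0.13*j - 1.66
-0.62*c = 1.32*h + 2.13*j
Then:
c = 7.68302945301543 - 2.83380084151473*j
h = -0.282608695652174*j - 3.60869565217391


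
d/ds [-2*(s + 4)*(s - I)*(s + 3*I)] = -6*s^2 - 8*s*(2 + I) - 6 - 16*I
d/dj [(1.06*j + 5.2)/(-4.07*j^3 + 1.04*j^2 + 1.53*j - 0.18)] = (8.6284*j^3 + 62.3896*j^2 - 10.816*j - 8.1468)/(16.5649*j^6 - 8.4656*j^5 - 11.3726*j^4 + 4.6476*j^3 + 1.9665*j^2 - 0.5508*j + 0.0324)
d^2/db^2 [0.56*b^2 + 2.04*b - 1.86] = 1.12000000000000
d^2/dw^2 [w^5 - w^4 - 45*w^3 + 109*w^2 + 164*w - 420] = 20*w^3 - 12*w^2 - 270*w + 218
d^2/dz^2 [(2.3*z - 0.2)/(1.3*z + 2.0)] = -12.636/(1.3*z + 2.0)^3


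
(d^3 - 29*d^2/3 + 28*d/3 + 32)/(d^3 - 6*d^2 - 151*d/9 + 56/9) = 3*(3*d^2 - 5*d - 12)/(9*d^2 + 18*d - 7)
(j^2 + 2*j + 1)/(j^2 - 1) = (j + 1)/(j - 1)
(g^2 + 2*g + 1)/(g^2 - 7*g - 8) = (g + 1)/(g - 8)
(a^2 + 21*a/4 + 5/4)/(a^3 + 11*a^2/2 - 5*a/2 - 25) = (4*a + 1)/(2*(2*a^2 + a - 10))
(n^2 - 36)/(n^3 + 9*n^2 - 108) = (n - 6)/(n^2 + 3*n - 18)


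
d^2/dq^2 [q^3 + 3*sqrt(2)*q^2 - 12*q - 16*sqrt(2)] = 6*q + 6*sqrt(2)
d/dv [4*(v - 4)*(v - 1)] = 8*v - 20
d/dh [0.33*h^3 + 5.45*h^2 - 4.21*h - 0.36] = 0.99*h^2 + 10.9*h - 4.21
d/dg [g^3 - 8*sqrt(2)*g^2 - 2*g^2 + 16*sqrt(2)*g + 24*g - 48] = 3*g^2 - 16*sqrt(2)*g - 4*g + 16*sqrt(2) + 24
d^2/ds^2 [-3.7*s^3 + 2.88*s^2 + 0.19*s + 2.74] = 5.76 - 22.2*s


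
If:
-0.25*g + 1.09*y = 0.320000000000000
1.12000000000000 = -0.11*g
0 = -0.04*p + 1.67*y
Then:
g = -10.18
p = -85.24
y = -2.04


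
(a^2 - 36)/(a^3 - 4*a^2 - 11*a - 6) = (a + 6)/(a^2 + 2*a + 1)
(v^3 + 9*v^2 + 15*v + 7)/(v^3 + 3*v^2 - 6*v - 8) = (v^2 + 8*v + 7)/(v^2 + 2*v - 8)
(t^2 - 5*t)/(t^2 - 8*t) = (t - 5)/(t - 8)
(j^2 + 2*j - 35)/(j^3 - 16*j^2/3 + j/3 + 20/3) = 3*(j + 7)/(3*j^2 - j - 4)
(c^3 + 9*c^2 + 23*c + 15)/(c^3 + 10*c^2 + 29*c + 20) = (c + 3)/(c + 4)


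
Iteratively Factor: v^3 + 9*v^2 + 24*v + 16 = (v + 4)*(v^2 + 5*v + 4) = (v + 1)*(v + 4)*(v + 4)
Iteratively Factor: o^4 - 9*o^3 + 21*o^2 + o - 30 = (o - 2)*(o^3 - 7*o^2 + 7*o + 15) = (o - 3)*(o - 2)*(o^2 - 4*o - 5) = (o - 5)*(o - 3)*(o - 2)*(o + 1)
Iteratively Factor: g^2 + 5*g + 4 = (g + 1)*(g + 4)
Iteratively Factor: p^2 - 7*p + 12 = (p - 3)*(p - 4)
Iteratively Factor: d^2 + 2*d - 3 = (d + 3)*(d - 1)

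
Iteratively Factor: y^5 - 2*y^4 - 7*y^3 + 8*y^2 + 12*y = (y - 2)*(y^4 - 7*y^2 - 6*y) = (y - 3)*(y - 2)*(y^3 + 3*y^2 + 2*y) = (y - 3)*(y - 2)*(y + 1)*(y^2 + 2*y) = y*(y - 3)*(y - 2)*(y + 1)*(y + 2)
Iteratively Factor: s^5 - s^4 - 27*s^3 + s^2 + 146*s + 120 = (s - 5)*(s^4 + 4*s^3 - 7*s^2 - 34*s - 24) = (s - 5)*(s + 2)*(s^3 + 2*s^2 - 11*s - 12) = (s - 5)*(s + 2)*(s + 4)*(s^2 - 2*s - 3) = (s - 5)*(s - 3)*(s + 2)*(s + 4)*(s + 1)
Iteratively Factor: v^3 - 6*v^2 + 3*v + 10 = (v - 2)*(v^2 - 4*v - 5) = (v - 5)*(v - 2)*(v + 1)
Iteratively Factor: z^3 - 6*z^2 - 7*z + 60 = (z - 4)*(z^2 - 2*z - 15) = (z - 4)*(z + 3)*(z - 5)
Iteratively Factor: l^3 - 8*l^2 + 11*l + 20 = (l - 5)*(l^2 - 3*l - 4) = (l - 5)*(l + 1)*(l - 4)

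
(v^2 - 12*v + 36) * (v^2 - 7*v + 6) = v^4 - 19*v^3 + 126*v^2 - 324*v + 216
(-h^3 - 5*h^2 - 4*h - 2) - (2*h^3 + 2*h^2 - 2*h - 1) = -3*h^3 - 7*h^2 - 2*h - 1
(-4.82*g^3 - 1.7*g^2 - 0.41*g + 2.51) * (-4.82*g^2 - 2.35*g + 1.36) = 23.2324*g^5 + 19.521*g^4 - 0.584000000000001*g^3 - 13.4467*g^2 - 6.4561*g + 3.4136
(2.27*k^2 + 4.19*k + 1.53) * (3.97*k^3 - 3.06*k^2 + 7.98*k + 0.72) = 9.0119*k^5 + 9.6881*k^4 + 11.3673*k^3 + 30.3888*k^2 + 15.2262*k + 1.1016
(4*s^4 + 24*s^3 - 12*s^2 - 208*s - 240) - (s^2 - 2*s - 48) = 4*s^4 + 24*s^3 - 13*s^2 - 206*s - 192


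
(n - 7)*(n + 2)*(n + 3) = n^3 - 2*n^2 - 29*n - 42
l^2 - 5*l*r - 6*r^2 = (l - 6*r)*(l + r)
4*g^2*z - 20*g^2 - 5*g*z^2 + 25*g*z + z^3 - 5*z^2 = (-4*g + z)*(-g + z)*(z - 5)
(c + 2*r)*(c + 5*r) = c^2 + 7*c*r + 10*r^2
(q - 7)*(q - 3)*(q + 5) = q^3 - 5*q^2 - 29*q + 105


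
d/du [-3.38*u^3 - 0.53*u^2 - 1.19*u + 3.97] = -10.14*u^2 - 1.06*u - 1.19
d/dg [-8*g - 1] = -8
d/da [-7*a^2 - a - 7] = -14*a - 1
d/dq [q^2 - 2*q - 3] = 2*q - 2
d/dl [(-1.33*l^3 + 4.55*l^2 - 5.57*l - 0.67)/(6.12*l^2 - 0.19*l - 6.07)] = (-8.1396*l^4 + 0.505400000000002*l^3 + 57.4432*l^2 - 47.0362*l + 33.6826)/(37.4544*l^4 - 2.3256*l^3 - 74.2607*l^2 + 2.3066*l + 36.8449)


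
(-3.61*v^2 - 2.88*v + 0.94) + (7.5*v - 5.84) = -3.61*v^2 + 4.62*v - 4.9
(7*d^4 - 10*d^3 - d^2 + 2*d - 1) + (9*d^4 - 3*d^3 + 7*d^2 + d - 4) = 16*d^4 - 13*d^3 + 6*d^2 + 3*d - 5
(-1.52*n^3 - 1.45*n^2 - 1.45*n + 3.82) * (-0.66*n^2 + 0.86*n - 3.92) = 1.0032*n^5 - 0.3502*n^4 + 5.6684*n^3 + 1.9158*n^2 + 8.9692*n - 14.9744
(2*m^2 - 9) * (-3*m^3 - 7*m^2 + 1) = -6*m^5 - 14*m^4 + 27*m^3 + 65*m^2 - 9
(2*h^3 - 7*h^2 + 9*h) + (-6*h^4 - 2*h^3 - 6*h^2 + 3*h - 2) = -6*h^4 - 13*h^2 + 12*h - 2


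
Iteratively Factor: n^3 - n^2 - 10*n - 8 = (n + 1)*(n^2 - 2*n - 8) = (n - 4)*(n + 1)*(n + 2)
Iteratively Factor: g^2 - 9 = (g + 3)*(g - 3)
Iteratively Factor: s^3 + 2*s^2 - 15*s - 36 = (s - 4)*(s^2 + 6*s + 9) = (s - 4)*(s + 3)*(s + 3)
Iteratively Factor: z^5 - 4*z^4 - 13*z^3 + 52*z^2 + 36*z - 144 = (z - 2)*(z^4 - 2*z^3 - 17*z^2 + 18*z + 72) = (z - 2)*(z + 3)*(z^3 - 5*z^2 - 2*z + 24) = (z - 4)*(z - 2)*(z + 3)*(z^2 - z - 6) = (z - 4)*(z - 3)*(z - 2)*(z + 3)*(z + 2)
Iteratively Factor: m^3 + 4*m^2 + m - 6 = (m + 3)*(m^2 + m - 2) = (m - 1)*(m + 3)*(m + 2)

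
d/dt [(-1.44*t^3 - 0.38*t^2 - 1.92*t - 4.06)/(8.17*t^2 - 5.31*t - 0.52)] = (-11.7648*t^4 + 15.2928*t^3 + 19.9506*t^2 + 66.7356*t - 20.5602)/(66.7489*t^4 - 86.7654*t^3 + 19.6993*t^2 + 5.5224*t + 0.2704)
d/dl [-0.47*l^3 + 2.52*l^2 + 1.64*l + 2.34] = -1.41*l^2 + 5.04*l + 1.64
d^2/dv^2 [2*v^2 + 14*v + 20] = 4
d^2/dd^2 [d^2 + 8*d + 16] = 2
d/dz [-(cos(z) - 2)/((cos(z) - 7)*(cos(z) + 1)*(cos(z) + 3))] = (-2*cos(z)^3 + 9*cos(z)^2 - 12*cos(z) - 71)*sin(z)/((cos(z) - 7)^2*(cos(z) + 1)^2*(cos(z) + 3)^2)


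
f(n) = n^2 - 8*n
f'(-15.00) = -38.00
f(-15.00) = 345.00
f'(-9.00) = -26.00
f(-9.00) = 153.00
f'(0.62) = -6.76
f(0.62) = -4.58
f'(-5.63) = -19.26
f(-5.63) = 76.74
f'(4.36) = 0.72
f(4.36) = -15.87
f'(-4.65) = -17.30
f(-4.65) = 58.82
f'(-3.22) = -14.44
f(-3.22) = 36.13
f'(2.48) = -3.04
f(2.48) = -13.69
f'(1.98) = -4.04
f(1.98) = -11.92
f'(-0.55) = -9.10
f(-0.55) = 4.70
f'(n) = 2*n - 8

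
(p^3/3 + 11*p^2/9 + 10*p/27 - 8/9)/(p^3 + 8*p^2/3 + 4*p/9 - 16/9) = (p + 3)/(3*(p + 2))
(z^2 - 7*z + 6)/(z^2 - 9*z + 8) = (z - 6)/(z - 8)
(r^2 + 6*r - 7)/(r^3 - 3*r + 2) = (r + 7)/(r^2 + r - 2)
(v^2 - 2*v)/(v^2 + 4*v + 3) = v*(v - 2)/(v^2 + 4*v + 3)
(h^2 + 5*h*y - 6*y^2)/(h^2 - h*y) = (h + 6*y)/h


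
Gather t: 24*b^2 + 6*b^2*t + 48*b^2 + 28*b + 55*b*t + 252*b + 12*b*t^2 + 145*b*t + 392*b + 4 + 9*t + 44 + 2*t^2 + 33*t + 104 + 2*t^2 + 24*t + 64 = 72*b^2 + 672*b + t^2*(12*b + 4) + t*(6*b^2 + 200*b + 66) + 216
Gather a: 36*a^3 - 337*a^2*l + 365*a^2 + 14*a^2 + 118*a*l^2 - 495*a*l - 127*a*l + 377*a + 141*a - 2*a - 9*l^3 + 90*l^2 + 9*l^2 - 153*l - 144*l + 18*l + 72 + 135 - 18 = 36*a^3 + a^2*(379 - 337*l) + a*(118*l^2 - 622*l + 516) - 9*l^3 + 99*l^2 - 279*l + 189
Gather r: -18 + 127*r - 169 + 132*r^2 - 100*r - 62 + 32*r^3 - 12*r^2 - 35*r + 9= 32*r^3 + 120*r^2 - 8*r - 240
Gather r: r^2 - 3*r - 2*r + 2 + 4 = r^2 - 5*r + 6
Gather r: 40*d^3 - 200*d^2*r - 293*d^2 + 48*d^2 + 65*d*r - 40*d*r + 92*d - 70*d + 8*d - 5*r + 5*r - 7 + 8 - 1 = 40*d^3 - 245*d^2 + 30*d + r*(-200*d^2 + 25*d)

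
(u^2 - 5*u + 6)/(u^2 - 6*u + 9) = (u - 2)/(u - 3)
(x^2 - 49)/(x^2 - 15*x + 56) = (x + 7)/(x - 8)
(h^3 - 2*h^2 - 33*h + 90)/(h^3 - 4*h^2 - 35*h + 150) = (h - 3)/(h - 5)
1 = 1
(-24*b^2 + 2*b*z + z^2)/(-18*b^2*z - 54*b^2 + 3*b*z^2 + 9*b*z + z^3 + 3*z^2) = (-4*b + z)/(-3*b*z - 9*b + z^2 + 3*z)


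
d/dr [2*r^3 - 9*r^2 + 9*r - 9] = 6*r^2 - 18*r + 9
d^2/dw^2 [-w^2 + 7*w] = -2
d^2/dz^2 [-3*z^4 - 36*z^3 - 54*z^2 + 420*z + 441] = -36*z^2 - 216*z - 108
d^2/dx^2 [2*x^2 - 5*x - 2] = 4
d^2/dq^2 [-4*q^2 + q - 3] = -8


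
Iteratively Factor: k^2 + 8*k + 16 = (k + 4)*(k + 4)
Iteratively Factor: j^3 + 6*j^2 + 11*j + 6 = (j + 2)*(j^2 + 4*j + 3) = (j + 2)*(j + 3)*(j + 1)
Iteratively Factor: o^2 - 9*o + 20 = (o - 5)*(o - 4)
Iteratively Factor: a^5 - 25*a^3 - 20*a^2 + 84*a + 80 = (a + 1)*(a^4 - a^3 - 24*a^2 + 4*a + 80) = (a - 5)*(a + 1)*(a^3 + 4*a^2 - 4*a - 16) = (a - 5)*(a - 2)*(a + 1)*(a^2 + 6*a + 8) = (a - 5)*(a - 2)*(a + 1)*(a + 4)*(a + 2)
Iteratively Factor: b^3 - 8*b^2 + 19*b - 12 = (b - 3)*(b^2 - 5*b + 4) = (b - 3)*(b - 1)*(b - 4)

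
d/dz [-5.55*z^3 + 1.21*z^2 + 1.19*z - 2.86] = -16.65*z^2 + 2.42*z + 1.19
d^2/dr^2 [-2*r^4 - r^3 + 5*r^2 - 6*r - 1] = -24*r^2 - 6*r + 10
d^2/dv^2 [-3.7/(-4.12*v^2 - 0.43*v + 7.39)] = (-125.61056*v^2 - 13.10984*v + 3.7*(8.24*v + 0.43)*(16.48*v + 0.86) + 225.30632)/(4.12*v^2 + 0.43*v - 7.39)^3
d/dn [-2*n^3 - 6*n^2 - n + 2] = -6*n^2 - 12*n - 1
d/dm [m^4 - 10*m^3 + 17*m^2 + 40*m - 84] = 4*m^3 - 30*m^2 + 34*m + 40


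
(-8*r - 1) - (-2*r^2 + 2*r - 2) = 2*r^2 - 10*r + 1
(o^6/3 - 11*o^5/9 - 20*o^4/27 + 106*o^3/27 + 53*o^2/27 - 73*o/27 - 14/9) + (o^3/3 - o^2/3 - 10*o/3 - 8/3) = o^6/3 - 11*o^5/9 - 20*o^4/27 + 115*o^3/27 + 44*o^2/27 - 163*o/27 - 38/9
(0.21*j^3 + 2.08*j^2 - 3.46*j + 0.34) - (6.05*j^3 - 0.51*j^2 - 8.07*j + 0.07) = -5.84*j^3 + 2.59*j^2 + 4.61*j + 0.27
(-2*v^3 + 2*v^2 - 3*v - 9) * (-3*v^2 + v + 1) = 6*v^5 - 8*v^4 + 9*v^3 + 26*v^2 - 12*v - 9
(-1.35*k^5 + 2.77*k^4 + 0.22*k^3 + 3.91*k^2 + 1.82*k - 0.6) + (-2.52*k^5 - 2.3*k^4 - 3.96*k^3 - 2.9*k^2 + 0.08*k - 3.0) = -3.87*k^5 + 0.47*k^4 - 3.74*k^3 + 1.01*k^2 + 1.9*k - 3.6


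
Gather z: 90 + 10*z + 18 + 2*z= 12*z + 108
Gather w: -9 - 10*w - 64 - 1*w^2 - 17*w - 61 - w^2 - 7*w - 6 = -2*w^2 - 34*w - 140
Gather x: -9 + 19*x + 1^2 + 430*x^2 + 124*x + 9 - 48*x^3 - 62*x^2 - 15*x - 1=-48*x^3 + 368*x^2 + 128*x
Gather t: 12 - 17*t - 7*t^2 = -7*t^2 - 17*t + 12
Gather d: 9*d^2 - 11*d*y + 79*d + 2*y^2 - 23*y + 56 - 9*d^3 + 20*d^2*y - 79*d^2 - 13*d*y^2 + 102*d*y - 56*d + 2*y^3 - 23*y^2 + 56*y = -9*d^3 + d^2*(20*y - 70) + d*(-13*y^2 + 91*y + 23) + 2*y^3 - 21*y^2 + 33*y + 56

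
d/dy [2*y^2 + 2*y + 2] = 4*y + 2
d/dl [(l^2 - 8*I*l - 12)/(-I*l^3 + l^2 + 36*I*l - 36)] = (-I*l^4 - 16*l^3 - 8*I*l^2 + 48*l - 720*I)/(l^6 + 2*I*l^5 - 73*l^4 - 144*I*l^3 + 1368*l^2 + 2592*I*l - 1296)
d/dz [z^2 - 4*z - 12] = 2*z - 4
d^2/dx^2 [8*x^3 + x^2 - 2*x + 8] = 48*x + 2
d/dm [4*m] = 4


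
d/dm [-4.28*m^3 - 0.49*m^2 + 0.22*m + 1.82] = -12.84*m^2 - 0.98*m + 0.22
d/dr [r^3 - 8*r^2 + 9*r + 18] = 3*r^2 - 16*r + 9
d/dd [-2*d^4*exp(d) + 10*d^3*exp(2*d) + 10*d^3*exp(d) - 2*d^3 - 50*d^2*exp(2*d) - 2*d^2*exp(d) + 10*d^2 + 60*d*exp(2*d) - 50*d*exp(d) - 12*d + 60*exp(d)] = -2*d^4*exp(d) + 20*d^3*exp(2*d) + 2*d^3*exp(d) - 70*d^2*exp(2*d) + 28*d^2*exp(d) - 6*d^2 + 20*d*exp(2*d) - 54*d*exp(d) + 20*d + 60*exp(2*d) + 10*exp(d) - 12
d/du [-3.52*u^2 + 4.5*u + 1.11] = 4.5 - 7.04*u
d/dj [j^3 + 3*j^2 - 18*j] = 3*j^2 + 6*j - 18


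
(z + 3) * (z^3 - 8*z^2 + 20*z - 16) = z^4 - 5*z^3 - 4*z^2 + 44*z - 48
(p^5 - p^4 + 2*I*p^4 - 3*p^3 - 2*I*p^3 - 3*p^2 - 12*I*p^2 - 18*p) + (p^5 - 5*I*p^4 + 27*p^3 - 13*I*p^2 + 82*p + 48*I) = 2*p^5 - p^4 - 3*I*p^4 + 24*p^3 - 2*I*p^3 - 3*p^2 - 25*I*p^2 + 64*p + 48*I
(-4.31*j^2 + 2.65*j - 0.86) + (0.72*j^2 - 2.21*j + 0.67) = -3.59*j^2 + 0.44*j - 0.19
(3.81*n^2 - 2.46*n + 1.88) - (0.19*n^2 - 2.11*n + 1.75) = 3.62*n^2 - 0.35*n + 0.13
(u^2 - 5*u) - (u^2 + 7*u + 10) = -12*u - 10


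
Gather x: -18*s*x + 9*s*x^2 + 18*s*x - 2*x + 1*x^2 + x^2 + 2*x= x^2*(9*s + 2)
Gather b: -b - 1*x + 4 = -b - x + 4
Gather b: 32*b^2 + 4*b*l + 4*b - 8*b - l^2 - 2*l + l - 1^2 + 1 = 32*b^2 + b*(4*l - 4) - l^2 - l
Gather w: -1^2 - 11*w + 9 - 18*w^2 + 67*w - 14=-18*w^2 + 56*w - 6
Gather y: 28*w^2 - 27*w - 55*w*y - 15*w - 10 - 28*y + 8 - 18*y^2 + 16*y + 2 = 28*w^2 - 42*w - 18*y^2 + y*(-55*w - 12)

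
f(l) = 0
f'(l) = 0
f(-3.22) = 0.00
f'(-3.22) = 0.00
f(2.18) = 0.00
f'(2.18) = 0.00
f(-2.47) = 0.00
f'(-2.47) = 0.00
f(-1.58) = 0.00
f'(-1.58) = 0.00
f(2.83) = 0.00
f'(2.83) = 0.00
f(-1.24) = 0.00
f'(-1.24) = 0.00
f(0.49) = 0.00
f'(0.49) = 0.00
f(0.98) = 0.00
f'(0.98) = 0.00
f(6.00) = 0.00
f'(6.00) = 0.00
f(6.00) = 0.00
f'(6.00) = 0.00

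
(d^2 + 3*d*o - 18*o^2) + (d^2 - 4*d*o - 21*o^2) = 2*d^2 - d*o - 39*o^2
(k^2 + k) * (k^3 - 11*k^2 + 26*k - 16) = k^5 - 10*k^4 + 15*k^3 + 10*k^2 - 16*k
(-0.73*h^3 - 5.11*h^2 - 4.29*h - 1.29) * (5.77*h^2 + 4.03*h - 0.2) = -4.2121*h^5 - 32.4266*h^4 - 45.2006*h^3 - 23.71*h^2 - 4.3407*h + 0.258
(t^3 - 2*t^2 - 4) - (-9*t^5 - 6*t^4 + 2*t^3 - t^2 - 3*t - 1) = 9*t^5 + 6*t^4 - t^3 - t^2 + 3*t - 3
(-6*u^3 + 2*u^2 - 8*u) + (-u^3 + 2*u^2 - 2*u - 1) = -7*u^3 + 4*u^2 - 10*u - 1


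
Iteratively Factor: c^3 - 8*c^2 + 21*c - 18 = (c - 3)*(c^2 - 5*c + 6) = (c - 3)*(c - 2)*(c - 3)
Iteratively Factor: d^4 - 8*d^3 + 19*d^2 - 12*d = (d - 3)*(d^3 - 5*d^2 + 4*d) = (d - 3)*(d - 1)*(d^2 - 4*d) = (d - 4)*(d - 3)*(d - 1)*(d)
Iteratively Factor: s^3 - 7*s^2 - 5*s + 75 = (s + 3)*(s^2 - 10*s + 25) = (s - 5)*(s + 3)*(s - 5)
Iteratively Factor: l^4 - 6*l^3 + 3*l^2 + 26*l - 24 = (l - 3)*(l^3 - 3*l^2 - 6*l + 8) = (l - 3)*(l - 1)*(l^2 - 2*l - 8) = (l - 4)*(l - 3)*(l - 1)*(l + 2)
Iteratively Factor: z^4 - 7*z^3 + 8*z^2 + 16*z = (z - 4)*(z^3 - 3*z^2 - 4*z) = z*(z - 4)*(z^2 - 3*z - 4) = z*(z - 4)*(z + 1)*(z - 4)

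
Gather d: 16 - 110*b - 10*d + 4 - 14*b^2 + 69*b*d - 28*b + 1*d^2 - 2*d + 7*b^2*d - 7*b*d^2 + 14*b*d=-14*b^2 - 138*b + d^2*(1 - 7*b) + d*(7*b^2 + 83*b - 12) + 20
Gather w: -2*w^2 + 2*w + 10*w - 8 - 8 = -2*w^2 + 12*w - 16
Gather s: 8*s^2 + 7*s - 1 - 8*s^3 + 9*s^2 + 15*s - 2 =-8*s^3 + 17*s^2 + 22*s - 3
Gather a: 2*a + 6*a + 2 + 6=8*a + 8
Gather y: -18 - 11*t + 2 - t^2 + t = -t^2 - 10*t - 16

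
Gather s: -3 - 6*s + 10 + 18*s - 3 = 12*s + 4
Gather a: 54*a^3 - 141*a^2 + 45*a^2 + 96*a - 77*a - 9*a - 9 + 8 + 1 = 54*a^3 - 96*a^2 + 10*a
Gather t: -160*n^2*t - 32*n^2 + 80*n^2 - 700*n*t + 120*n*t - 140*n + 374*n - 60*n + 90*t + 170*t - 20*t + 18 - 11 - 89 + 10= 48*n^2 + 174*n + t*(-160*n^2 - 580*n + 240) - 72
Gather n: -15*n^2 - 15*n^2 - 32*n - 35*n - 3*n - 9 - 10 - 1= -30*n^2 - 70*n - 20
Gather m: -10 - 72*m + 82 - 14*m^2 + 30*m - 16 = -14*m^2 - 42*m + 56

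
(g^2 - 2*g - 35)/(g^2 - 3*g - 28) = (g + 5)/(g + 4)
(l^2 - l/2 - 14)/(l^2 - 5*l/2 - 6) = (2*l + 7)/(2*l + 3)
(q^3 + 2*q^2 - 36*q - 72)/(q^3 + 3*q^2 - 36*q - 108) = (q + 2)/(q + 3)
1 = 1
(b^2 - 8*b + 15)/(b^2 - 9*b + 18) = (b - 5)/(b - 6)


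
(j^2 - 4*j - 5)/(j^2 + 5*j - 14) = (j^2 - 4*j - 5)/(j^2 + 5*j - 14)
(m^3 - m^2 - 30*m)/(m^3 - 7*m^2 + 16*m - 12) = m*(m^2 - m - 30)/(m^3 - 7*m^2 + 16*m - 12)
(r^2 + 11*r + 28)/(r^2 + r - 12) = (r + 7)/(r - 3)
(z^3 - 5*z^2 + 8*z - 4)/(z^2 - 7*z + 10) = (z^2 - 3*z + 2)/(z - 5)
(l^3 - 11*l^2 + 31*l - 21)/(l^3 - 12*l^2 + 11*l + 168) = (l^2 - 4*l + 3)/(l^2 - 5*l - 24)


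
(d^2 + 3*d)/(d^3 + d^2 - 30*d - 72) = d/(d^2 - 2*d - 24)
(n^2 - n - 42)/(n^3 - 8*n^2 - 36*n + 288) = (n - 7)/(n^2 - 14*n + 48)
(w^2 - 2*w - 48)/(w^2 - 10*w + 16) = (w + 6)/(w - 2)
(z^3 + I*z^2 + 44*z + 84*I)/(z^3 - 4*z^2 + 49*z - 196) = (z^2 + 8*I*z - 12)/(z^2 + z*(-4 + 7*I) - 28*I)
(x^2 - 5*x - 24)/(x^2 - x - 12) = (x - 8)/(x - 4)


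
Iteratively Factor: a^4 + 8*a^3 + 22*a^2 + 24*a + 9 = (a + 1)*(a^3 + 7*a^2 + 15*a + 9) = (a + 1)*(a + 3)*(a^2 + 4*a + 3) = (a + 1)^2*(a + 3)*(a + 3)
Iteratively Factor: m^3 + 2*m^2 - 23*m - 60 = (m + 4)*(m^2 - 2*m - 15) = (m - 5)*(m + 4)*(m + 3)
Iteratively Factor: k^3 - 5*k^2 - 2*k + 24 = (k + 2)*(k^2 - 7*k + 12) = (k - 4)*(k + 2)*(k - 3)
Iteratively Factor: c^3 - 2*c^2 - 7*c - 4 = (c + 1)*(c^2 - 3*c - 4) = (c + 1)^2*(c - 4)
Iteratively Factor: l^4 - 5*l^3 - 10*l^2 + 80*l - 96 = (l - 4)*(l^3 - l^2 - 14*l + 24) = (l - 4)*(l - 3)*(l^2 + 2*l - 8) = (l - 4)*(l - 3)*(l + 4)*(l - 2)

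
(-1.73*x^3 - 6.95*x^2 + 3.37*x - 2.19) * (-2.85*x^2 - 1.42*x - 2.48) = 4.9305*x^5 + 22.2641*x^4 + 4.5549*x^3 + 18.6921*x^2 - 5.2478*x + 5.4312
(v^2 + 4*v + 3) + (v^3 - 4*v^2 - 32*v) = v^3 - 3*v^2 - 28*v + 3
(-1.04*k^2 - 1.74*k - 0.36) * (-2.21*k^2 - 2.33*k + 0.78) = 2.2984*k^4 + 6.2686*k^3 + 4.0386*k^2 - 0.5184*k - 0.2808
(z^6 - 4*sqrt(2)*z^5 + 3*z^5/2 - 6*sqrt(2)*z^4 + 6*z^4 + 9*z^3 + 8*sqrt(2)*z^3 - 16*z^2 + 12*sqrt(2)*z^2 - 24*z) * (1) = z^6 - 4*sqrt(2)*z^5 + 3*z^5/2 - 6*sqrt(2)*z^4 + 6*z^4 + 9*z^3 + 8*sqrt(2)*z^3 - 16*z^2 + 12*sqrt(2)*z^2 - 24*z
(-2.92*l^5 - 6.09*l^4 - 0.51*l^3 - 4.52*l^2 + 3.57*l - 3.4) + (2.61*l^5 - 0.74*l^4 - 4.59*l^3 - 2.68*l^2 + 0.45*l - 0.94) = -0.31*l^5 - 6.83*l^4 - 5.1*l^3 - 7.2*l^2 + 4.02*l - 4.34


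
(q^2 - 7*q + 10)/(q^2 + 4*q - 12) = (q - 5)/(q + 6)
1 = 1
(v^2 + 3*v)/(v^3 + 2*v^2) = (v + 3)/(v*(v + 2))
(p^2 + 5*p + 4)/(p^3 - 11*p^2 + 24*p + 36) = (p + 4)/(p^2 - 12*p + 36)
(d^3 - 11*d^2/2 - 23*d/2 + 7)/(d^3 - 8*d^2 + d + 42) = (d - 1/2)/(d - 3)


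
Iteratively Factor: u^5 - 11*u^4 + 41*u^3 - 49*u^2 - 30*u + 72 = (u - 3)*(u^4 - 8*u^3 + 17*u^2 + 2*u - 24) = (u - 4)*(u - 3)*(u^3 - 4*u^2 + u + 6) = (u - 4)*(u - 3)*(u - 2)*(u^2 - 2*u - 3) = (u - 4)*(u - 3)^2*(u - 2)*(u + 1)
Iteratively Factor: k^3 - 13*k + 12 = (k - 1)*(k^2 + k - 12) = (k - 3)*(k - 1)*(k + 4)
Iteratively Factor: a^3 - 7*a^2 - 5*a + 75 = (a - 5)*(a^2 - 2*a - 15) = (a - 5)^2*(a + 3)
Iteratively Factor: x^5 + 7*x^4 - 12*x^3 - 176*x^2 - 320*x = (x)*(x^4 + 7*x^3 - 12*x^2 - 176*x - 320) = x*(x + 4)*(x^3 + 3*x^2 - 24*x - 80) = x*(x - 5)*(x + 4)*(x^2 + 8*x + 16) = x*(x - 5)*(x + 4)^2*(x + 4)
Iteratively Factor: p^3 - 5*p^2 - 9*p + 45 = (p + 3)*(p^2 - 8*p + 15) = (p - 5)*(p + 3)*(p - 3)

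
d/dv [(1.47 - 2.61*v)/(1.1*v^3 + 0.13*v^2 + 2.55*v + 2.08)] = (5.742*v^3 - 4.5117*v^2 - 0.3822*v - 9.1773)/(1.21*v^6 + 0.286*v^5 + 5.6269*v^4 + 5.239*v^3 + 7.0433*v^2 + 10.608*v + 4.3264)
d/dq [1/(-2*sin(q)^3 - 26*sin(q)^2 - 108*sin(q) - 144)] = (3*sin(q)^2 + 26*sin(q) + 54)*cos(q)/(2*(sin(q)^3 + 13*sin(q)^2 + 54*sin(q) + 72)^2)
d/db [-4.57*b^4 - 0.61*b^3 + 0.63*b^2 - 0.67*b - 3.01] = -18.28*b^3 - 1.83*b^2 + 1.26*b - 0.67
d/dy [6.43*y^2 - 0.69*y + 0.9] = 12.86*y - 0.69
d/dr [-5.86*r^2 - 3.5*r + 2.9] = -11.72*r - 3.5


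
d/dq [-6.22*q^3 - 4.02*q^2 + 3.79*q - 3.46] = -18.66*q^2 - 8.04*q + 3.79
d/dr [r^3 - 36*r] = 3*r^2 - 36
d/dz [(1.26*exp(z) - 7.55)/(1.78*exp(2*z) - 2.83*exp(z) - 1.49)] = (-2.2428*exp(2*z) + 26.878*exp(z) - 23.2439)*exp(z)/(3.1684*exp(4*z) - 10.0748*exp(3*z) + 2.7045*exp(2*z) + 8.4334*exp(z) + 2.2201)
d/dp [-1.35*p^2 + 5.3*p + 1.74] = 5.3 - 2.7*p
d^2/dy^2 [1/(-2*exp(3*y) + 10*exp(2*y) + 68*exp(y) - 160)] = (-(-3*exp(2*y) + 10*exp(y) + 34)^2*exp(y) + (9*exp(2*y) - 20*exp(y) - 34)*(exp(3*y) - 5*exp(2*y) - 34*exp(y) + 80)/2)*exp(y)/(exp(3*y) - 5*exp(2*y) - 34*exp(y) + 80)^3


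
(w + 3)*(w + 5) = w^2 + 8*w + 15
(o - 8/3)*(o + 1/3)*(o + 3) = o^3 + 2*o^2/3 - 71*o/9 - 8/3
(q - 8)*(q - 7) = q^2 - 15*q + 56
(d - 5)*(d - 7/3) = d^2 - 22*d/3 + 35/3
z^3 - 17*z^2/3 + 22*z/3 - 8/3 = (z - 4)*(z - 1)*(z - 2/3)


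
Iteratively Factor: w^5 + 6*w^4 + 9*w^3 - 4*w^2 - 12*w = (w + 2)*(w^4 + 4*w^3 + w^2 - 6*w) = (w + 2)*(w + 3)*(w^3 + w^2 - 2*w) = (w - 1)*(w + 2)*(w + 3)*(w^2 + 2*w) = w*(w - 1)*(w + 2)*(w + 3)*(w + 2)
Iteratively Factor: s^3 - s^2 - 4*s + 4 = (s - 2)*(s^2 + s - 2) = (s - 2)*(s + 2)*(s - 1)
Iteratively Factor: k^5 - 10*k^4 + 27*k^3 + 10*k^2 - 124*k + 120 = (k + 2)*(k^4 - 12*k^3 + 51*k^2 - 92*k + 60) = (k - 3)*(k + 2)*(k^3 - 9*k^2 + 24*k - 20) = (k - 3)*(k - 2)*(k + 2)*(k^2 - 7*k + 10) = (k - 5)*(k - 3)*(k - 2)*(k + 2)*(k - 2)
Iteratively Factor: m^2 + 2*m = (m)*(m + 2)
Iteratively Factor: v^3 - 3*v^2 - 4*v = (v - 4)*(v^2 + v) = v*(v - 4)*(v + 1)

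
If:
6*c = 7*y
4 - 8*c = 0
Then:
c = 1/2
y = 3/7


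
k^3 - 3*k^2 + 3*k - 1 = (k - 1)^3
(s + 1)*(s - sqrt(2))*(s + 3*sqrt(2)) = s^3 + s^2 + 2*sqrt(2)*s^2 - 6*s + 2*sqrt(2)*s - 6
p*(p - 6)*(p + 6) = p^3 - 36*p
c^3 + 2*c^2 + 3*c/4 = c*(c + 1/2)*(c + 3/2)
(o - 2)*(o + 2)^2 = o^3 + 2*o^2 - 4*o - 8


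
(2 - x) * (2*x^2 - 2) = -2*x^3 + 4*x^2 + 2*x - 4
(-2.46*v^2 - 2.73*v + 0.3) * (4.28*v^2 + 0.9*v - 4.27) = -10.5288*v^4 - 13.8984*v^3 + 9.3312*v^2 + 11.9271*v - 1.281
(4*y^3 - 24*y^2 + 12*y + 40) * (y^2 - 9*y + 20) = 4*y^5 - 60*y^4 + 308*y^3 - 548*y^2 - 120*y + 800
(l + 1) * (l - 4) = l^2 - 3*l - 4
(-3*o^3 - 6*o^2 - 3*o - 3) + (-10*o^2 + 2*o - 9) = -3*o^3 - 16*o^2 - o - 12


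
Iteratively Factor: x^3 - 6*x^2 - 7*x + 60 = (x + 3)*(x^2 - 9*x + 20) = (x - 5)*(x + 3)*(x - 4)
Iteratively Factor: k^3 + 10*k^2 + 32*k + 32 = (k + 4)*(k^2 + 6*k + 8) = (k + 2)*(k + 4)*(k + 4)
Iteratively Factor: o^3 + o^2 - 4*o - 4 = (o + 1)*(o^2 - 4) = (o - 2)*(o + 1)*(o + 2)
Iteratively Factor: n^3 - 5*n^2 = (n)*(n^2 - 5*n) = n^2*(n - 5)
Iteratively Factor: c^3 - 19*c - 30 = (c + 2)*(c^2 - 2*c - 15) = (c - 5)*(c + 2)*(c + 3)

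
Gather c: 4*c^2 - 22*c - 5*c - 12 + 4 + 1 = 4*c^2 - 27*c - 7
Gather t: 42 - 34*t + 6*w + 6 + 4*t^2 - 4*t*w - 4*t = 4*t^2 + t*(-4*w - 38) + 6*w + 48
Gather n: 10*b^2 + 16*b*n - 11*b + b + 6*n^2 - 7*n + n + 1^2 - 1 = 10*b^2 - 10*b + 6*n^2 + n*(16*b - 6)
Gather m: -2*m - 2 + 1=-2*m - 1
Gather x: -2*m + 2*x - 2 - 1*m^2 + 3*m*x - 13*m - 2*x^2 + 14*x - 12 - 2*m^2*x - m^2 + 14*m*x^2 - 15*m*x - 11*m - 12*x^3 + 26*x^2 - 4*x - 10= -2*m^2 - 26*m - 12*x^3 + x^2*(14*m + 24) + x*(-2*m^2 - 12*m + 12) - 24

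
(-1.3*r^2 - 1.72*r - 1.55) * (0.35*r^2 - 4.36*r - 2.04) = -0.455*r^4 + 5.066*r^3 + 9.6087*r^2 + 10.2668*r + 3.162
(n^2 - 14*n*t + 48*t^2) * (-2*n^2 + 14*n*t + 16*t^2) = -2*n^4 + 42*n^3*t - 276*n^2*t^2 + 448*n*t^3 + 768*t^4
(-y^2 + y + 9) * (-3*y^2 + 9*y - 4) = 3*y^4 - 12*y^3 - 14*y^2 + 77*y - 36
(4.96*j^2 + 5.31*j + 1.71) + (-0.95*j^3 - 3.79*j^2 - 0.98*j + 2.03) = -0.95*j^3 + 1.17*j^2 + 4.33*j + 3.74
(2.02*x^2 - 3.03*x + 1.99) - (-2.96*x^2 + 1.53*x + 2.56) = 4.98*x^2 - 4.56*x - 0.57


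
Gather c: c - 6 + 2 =c - 4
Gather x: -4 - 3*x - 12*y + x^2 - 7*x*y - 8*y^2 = x^2 + x*(-7*y - 3) - 8*y^2 - 12*y - 4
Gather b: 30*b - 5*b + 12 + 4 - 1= 25*b + 15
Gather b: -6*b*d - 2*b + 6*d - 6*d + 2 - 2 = b*(-6*d - 2)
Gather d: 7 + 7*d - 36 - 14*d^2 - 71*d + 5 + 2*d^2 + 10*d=-12*d^2 - 54*d - 24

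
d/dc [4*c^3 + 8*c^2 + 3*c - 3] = 12*c^2 + 16*c + 3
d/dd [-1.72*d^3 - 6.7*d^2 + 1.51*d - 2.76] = -5.16*d^2 - 13.4*d + 1.51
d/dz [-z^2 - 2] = -2*z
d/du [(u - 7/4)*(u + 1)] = 2*u - 3/4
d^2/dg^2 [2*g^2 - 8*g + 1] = 4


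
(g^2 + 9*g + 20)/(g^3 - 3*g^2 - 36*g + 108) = (g^2 + 9*g + 20)/(g^3 - 3*g^2 - 36*g + 108)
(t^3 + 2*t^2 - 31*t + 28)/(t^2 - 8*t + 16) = (t^2 + 6*t - 7)/(t - 4)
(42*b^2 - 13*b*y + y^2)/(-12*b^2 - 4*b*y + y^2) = (-7*b + y)/(2*b + y)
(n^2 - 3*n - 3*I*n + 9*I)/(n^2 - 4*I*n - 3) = (n - 3)/(n - I)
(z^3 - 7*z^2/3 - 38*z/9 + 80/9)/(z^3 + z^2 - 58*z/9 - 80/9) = (3*z - 5)/(3*z + 5)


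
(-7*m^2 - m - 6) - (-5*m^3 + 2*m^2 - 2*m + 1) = 5*m^3 - 9*m^2 + m - 7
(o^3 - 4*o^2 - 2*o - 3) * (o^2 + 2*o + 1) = o^5 - 2*o^4 - 9*o^3 - 11*o^2 - 8*o - 3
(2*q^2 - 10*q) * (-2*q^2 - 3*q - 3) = -4*q^4 + 14*q^3 + 24*q^2 + 30*q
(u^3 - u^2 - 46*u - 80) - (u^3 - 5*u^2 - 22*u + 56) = 4*u^2 - 24*u - 136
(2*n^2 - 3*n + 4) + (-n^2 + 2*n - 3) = n^2 - n + 1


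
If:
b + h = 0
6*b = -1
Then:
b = -1/6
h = 1/6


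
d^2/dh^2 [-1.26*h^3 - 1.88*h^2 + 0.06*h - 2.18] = -7.56*h - 3.76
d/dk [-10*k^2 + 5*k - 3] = 5 - 20*k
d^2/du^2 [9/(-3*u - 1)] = -162/(3*u + 1)^3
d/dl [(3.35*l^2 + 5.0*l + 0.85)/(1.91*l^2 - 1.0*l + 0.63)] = (-12.9*l^2 + 0.974*l + 4.0)/(3.6481*l^4 - 3.82*l^3 + 3.4066*l^2 - 1.26*l + 0.3969)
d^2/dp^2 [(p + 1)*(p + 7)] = 2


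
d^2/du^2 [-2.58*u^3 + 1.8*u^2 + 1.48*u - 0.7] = 3.6 - 15.48*u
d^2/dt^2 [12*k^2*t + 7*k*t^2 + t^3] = 14*k + 6*t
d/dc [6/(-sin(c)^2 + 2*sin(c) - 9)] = 12*(sin(c) - 1)*cos(c)/(sin(c)^2 - 2*sin(c) + 9)^2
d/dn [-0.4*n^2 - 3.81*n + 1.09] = -0.8*n - 3.81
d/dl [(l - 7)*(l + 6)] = 2*l - 1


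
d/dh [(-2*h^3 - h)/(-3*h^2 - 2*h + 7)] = (6*h^4 + 8*h^3 - 45*h^2 - 7)/(9*h^4 + 12*h^3 - 38*h^2 - 28*h + 49)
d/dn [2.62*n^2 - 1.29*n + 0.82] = 5.24*n - 1.29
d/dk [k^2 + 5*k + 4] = 2*k + 5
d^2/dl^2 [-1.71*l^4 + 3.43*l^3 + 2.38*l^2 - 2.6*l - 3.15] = -20.52*l^2 + 20.58*l + 4.76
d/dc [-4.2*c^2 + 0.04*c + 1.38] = 0.04 - 8.4*c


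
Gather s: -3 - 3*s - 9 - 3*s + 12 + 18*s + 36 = 12*s + 36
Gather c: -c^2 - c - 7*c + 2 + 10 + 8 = -c^2 - 8*c + 20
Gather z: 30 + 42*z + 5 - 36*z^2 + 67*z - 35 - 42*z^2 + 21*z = -78*z^2 + 130*z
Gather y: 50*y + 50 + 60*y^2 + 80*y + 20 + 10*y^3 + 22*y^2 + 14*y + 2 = 10*y^3 + 82*y^2 + 144*y + 72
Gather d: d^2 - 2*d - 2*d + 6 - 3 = d^2 - 4*d + 3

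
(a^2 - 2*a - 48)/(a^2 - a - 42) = (a - 8)/(a - 7)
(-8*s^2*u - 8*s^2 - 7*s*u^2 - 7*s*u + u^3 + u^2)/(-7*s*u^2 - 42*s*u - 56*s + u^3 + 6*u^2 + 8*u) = (8*s^2*u + 8*s^2 + 7*s*u^2 + 7*s*u - u^3 - u^2)/(7*s*u^2 + 42*s*u + 56*s - u^3 - 6*u^2 - 8*u)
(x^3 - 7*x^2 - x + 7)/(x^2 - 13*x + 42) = (x^2 - 1)/(x - 6)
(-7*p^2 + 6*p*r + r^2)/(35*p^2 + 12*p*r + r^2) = (-p + r)/(5*p + r)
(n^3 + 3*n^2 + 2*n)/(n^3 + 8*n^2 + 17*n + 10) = n/(n + 5)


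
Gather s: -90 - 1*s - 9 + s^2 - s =s^2 - 2*s - 99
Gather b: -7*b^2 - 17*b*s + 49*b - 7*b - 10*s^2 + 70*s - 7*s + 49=-7*b^2 + b*(42 - 17*s) - 10*s^2 + 63*s + 49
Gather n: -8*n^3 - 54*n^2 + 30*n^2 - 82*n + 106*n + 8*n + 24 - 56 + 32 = -8*n^3 - 24*n^2 + 32*n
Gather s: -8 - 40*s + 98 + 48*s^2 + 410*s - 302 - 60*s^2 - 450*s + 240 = -12*s^2 - 80*s + 28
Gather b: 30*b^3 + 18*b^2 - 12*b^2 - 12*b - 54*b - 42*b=30*b^3 + 6*b^2 - 108*b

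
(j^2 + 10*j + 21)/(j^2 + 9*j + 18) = (j + 7)/(j + 6)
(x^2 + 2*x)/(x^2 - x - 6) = x/(x - 3)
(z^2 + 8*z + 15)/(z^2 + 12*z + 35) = (z + 3)/(z + 7)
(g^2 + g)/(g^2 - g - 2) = g/(g - 2)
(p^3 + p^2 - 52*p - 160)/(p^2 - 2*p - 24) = (p^2 - 3*p - 40)/(p - 6)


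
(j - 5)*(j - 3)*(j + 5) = j^3 - 3*j^2 - 25*j + 75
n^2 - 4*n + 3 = (n - 3)*(n - 1)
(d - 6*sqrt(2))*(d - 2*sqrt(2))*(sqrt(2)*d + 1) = sqrt(2)*d^3 - 15*d^2 + 16*sqrt(2)*d + 24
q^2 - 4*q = q*(q - 4)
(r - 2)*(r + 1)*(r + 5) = r^3 + 4*r^2 - 7*r - 10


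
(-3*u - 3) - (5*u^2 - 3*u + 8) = -5*u^2 - 11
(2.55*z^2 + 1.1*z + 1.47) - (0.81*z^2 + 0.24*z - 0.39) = 1.74*z^2 + 0.86*z + 1.86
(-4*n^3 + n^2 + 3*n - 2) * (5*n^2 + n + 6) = -20*n^5 + n^4 - 8*n^3 - n^2 + 16*n - 12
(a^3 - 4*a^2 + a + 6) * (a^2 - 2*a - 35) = a^5 - 6*a^4 - 26*a^3 + 144*a^2 - 47*a - 210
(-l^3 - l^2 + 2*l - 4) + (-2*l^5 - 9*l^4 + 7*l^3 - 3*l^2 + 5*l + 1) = -2*l^5 - 9*l^4 + 6*l^3 - 4*l^2 + 7*l - 3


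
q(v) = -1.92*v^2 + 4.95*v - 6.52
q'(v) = 4.95 - 3.84*v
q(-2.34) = -28.62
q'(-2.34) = 13.94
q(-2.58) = -32.07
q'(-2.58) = 14.86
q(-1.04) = -13.74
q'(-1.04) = 8.94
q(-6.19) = -110.73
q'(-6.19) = 28.72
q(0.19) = -5.65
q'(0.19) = 4.22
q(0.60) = -4.24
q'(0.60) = 2.65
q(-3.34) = -44.47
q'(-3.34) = 17.78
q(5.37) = -35.31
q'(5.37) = -15.67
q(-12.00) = -342.40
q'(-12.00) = 51.03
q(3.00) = -8.95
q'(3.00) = -6.57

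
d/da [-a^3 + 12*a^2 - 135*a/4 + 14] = -3*a^2 + 24*a - 135/4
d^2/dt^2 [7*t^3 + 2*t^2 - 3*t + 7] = 42*t + 4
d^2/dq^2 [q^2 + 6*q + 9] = 2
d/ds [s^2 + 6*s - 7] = 2*s + 6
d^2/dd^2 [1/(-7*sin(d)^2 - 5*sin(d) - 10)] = (196*sin(d)^4 + 105*sin(d)^3 - 549*sin(d)^2 - 260*sin(d) + 90)/(7*sin(d)^2 + 5*sin(d) + 10)^3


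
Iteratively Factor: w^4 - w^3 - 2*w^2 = (w)*(w^3 - w^2 - 2*w) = w*(w - 2)*(w^2 + w) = w^2*(w - 2)*(w + 1)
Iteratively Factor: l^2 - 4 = (l + 2)*(l - 2)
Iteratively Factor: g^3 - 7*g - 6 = (g + 1)*(g^2 - g - 6) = (g + 1)*(g + 2)*(g - 3)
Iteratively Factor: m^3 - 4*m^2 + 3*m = (m - 3)*(m^2 - m) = m*(m - 3)*(m - 1)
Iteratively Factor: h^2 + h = (h + 1)*(h)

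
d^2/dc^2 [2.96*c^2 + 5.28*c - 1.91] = 5.92000000000000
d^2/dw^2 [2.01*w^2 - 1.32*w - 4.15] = 4.02000000000000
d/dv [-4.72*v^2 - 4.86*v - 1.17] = -9.44*v - 4.86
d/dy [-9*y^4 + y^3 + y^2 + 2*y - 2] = -36*y^3 + 3*y^2 + 2*y + 2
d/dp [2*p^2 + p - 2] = 4*p + 1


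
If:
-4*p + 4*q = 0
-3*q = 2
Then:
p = -2/3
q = -2/3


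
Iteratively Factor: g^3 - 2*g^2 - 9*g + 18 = (g + 3)*(g^2 - 5*g + 6) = (g - 2)*(g + 3)*(g - 3)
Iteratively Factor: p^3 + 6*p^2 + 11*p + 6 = (p + 3)*(p^2 + 3*p + 2) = (p + 1)*(p + 3)*(p + 2)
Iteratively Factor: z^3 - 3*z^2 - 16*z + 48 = (z - 4)*(z^2 + z - 12) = (z - 4)*(z - 3)*(z + 4)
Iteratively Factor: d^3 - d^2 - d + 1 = (d + 1)*(d^2 - 2*d + 1) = (d - 1)*(d + 1)*(d - 1)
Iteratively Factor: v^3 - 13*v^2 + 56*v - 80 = (v - 4)*(v^2 - 9*v + 20) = (v - 4)^2*(v - 5)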